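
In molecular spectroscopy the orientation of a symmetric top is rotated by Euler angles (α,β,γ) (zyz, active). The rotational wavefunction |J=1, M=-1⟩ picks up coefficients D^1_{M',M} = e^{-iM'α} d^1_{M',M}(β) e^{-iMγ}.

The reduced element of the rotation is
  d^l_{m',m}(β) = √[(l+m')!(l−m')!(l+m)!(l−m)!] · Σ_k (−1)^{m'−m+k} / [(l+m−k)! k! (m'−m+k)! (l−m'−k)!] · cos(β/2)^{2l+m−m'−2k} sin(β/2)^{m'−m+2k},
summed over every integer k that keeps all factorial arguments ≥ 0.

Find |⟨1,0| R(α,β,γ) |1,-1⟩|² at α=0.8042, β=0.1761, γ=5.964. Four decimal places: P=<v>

P=0.0153

D^1_{0,-1}(0.8042,0.1761,5.9640) = e^{-i·0·0.8042}·d^1_{0,-1}(0.1761)·e^{-i·-1·5.9640}. Compute d first:
Half-angle: c=0.996126, s=0.087936. N=√(1·1·1·2)=1.414214
k: max(0,(-1)−(0))=0 … min(1+(-1),1−(0))=0
  k=0: (−1)^1·1.4142/(1)·0.9961^1·0.0879^1 = -0.123879
d^1_{0,-1}(0.1761) = -0.123879
|D^1_{0,-1}|² = |d^1_{0,-1}(β)|² = (-0.123879)² = 0.015346 (the z-rotation phases have unit modulus)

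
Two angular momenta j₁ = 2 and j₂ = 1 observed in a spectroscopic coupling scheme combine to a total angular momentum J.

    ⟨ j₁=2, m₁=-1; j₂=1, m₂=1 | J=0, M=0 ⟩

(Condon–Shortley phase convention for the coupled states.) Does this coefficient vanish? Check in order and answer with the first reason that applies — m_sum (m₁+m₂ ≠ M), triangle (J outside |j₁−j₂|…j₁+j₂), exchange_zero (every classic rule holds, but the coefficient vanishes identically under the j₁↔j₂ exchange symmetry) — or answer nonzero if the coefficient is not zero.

m-sum: m₁+m₂ = -1+1 = 0, M = 0  ✓
triangle: need |j₁−j₂| ≤ J ≤ j₁+j₂, i.e. J ∈ [1, 3]; J = 0 is outside ✗ ⇒ coefficient is 0

triangle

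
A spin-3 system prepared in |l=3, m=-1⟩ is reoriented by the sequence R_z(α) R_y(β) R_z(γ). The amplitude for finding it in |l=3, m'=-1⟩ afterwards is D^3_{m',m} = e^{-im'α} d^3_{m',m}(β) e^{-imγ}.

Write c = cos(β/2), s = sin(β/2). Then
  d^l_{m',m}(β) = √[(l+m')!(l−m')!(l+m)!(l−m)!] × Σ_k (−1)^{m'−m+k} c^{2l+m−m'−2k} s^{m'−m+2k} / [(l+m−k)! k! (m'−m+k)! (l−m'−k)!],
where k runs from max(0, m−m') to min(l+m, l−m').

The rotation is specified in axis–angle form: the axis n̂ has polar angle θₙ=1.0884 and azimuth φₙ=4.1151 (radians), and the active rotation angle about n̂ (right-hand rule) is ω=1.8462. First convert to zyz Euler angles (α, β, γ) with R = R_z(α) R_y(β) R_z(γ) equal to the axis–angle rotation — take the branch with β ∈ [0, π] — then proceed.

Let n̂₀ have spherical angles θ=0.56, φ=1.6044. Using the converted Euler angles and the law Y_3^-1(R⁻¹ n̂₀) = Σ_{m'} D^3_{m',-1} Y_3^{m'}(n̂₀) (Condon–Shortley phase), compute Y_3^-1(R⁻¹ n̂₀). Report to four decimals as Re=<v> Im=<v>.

Axis–angle → zyz. n̂ = (sinθₙcosφₙ, sinθₙsinφₙ, cosθₙ) = (-0.498225, -0.732506, +0.463903), ω = 1.8462.
R = I cosω + sinω [n̂]ₓ + (1−cosω) n̂n̂ᵀ gives
  R = [+0.043794, +0.017775, -0.998882; +0.910618, +0.410542, +0.047230; +0.410922, -0.911669, +0.001793]
β = atan2(√(R₁₃²+R₂₃²), R₃₃) = 1.569003; α = atan2(R₂₃, R₁₃) mod 2π = 3.094345; γ = atan2(R₃₂, −R₃₁) mod 2π = 4.288923
Need the full column D^3_{m',-1} for m'=−3..3 at α=3.0943, β=1.5690, γ=4.2889.
cos(β/2)=0.707740, sin(β/2)=0.706473
d^3_{-3,-1}: single k=2 term ⇒ +0.484989;  D = +0.259757+0.409562i
d^3_{-2,-1}: k∈[1..2] ⇒ +0.396703 -0.790566 = -0.393863;  D = +0.195005+0.342200i
d^3_{-1,-1}: k∈[0..2] ⇒ +0.125674 -1.001790 +0.748653 = -0.127464;  D = -0.057808-0.113601i
d^3_{0,-1}: k∈[0..2] ⇒ -0.434566 +1.299032 -0.431460 = +0.433005;  D = -0.177932-0.394758i
d^3_{1,-1}: k∈[0..2] ⇒ +0.751342 -0.998204 +0.124329 = -0.122532;  D = -0.045019-0.113963i
d^3_{2,-1}: k∈[0..1] ⇒ -0.790566 +0.393868 = -0.396698;  D = +0.128161+0.375425i
d^3_{3,-1}: single k=0 term ⇒ +0.483253;  D = +0.134350+0.464202i
Y_3^{m'}(θ=0.56,φ=1.6044) and Σ D·Y over m':
  (+0.2598+0.4096i)·(+0.0063+0.0622i)  (+0.1950+0.3422i)·(-0.2438+0.0164i)  (-0.0578-0.1136i)·(-0.0149-0.4442i)  (-0.1779-0.3948i)·(+0.1863+0.0000i)  (-0.0450-0.1140i)·(+0.0149-0.4442i)  (+0.1282+0.3754i)·(-0.2438-0.0164i)  (+0.1343+0.4642i)·(-0.0063+0.0622i)
Y_3^-1(R⁻¹ n̂) = -0.265852-0.177526i

Re=-0.2659 Im=-0.1775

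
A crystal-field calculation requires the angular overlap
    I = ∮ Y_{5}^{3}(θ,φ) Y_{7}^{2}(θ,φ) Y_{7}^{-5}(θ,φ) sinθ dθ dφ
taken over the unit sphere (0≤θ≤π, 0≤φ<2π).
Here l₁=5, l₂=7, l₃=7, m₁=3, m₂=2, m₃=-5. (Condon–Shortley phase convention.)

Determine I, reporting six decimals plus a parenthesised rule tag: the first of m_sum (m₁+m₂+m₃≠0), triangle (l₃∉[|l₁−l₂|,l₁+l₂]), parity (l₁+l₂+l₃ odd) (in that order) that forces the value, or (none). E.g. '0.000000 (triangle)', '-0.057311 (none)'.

Σlᵢ=19 odd — θ-integrand is odd under cosθ→−cosθ; I=0

0.000000 (parity)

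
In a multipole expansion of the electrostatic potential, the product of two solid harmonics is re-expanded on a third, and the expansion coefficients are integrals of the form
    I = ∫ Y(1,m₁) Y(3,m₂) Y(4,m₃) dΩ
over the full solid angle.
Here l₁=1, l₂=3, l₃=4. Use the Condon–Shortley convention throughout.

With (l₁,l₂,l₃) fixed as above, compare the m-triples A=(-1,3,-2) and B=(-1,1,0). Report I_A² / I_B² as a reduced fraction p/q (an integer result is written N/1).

Shared (l₁,l₂,l₃)=(1,3,4): N and (l;000)² cancel in I_A²/I_B².
A: Δ = 0!·2!·6!/9! = 1/252; Racah Σ t=0..0: t=0:+1/1440 = 1/1440; ⇒ 3j(1 3 4; -1 3 -2)² = 1/252, sgn +1
B: Δ = 0!·2!·6!/9! = 1/252; Racah Σ t=0..0: t=0:+1/96 = 1/96; ⇒ 3j(1 3 4; -1 1 0)² = 1/42, sgn +1
I_A²/I_B² = (1/252)/(1/42) = 1/6

1/6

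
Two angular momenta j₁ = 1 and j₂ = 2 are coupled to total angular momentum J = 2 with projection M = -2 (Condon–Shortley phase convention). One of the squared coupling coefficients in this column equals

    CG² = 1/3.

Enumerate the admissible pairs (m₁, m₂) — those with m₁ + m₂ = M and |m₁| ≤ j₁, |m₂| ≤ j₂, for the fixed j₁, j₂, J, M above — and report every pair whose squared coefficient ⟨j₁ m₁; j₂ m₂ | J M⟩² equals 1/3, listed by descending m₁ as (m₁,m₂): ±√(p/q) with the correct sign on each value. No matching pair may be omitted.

(-1,-1): −√(1/3)

Admissible pairs with m₁+m₂ = M = -2: (-1,-1), (0,-2)
  (m₁,m₂)=(0,-2): CG² = 2/3, CG = +√(2/3)
  (m₁,m₂)=(-1,-1): CG² = 1/3, CG = −√(1/3)   ← matches the target
Pairs with CG² = 1/3: (-1,-1): −√(1/3)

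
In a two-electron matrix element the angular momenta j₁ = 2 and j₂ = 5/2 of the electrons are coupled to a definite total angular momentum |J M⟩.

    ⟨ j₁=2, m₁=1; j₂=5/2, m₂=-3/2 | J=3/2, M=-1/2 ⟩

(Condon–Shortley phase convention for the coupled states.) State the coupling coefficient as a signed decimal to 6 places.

−√(2/105) ≈ -0.138013

j₁+j₂−J=3  J+j₁−j₂=1  J−j₁+j₂=2  j₁+j₂+J+1=7
(j₁±m₁, j₂±m₂, J±M) = (3,1,1,4,1,2)
P² = 96/35
sum k=0..1:
  [0] +1/6 = 1/6
  [1] −1/4 = -1/4
S = -1/12
C² = P²·S² = 2/105 ; C = -0.138013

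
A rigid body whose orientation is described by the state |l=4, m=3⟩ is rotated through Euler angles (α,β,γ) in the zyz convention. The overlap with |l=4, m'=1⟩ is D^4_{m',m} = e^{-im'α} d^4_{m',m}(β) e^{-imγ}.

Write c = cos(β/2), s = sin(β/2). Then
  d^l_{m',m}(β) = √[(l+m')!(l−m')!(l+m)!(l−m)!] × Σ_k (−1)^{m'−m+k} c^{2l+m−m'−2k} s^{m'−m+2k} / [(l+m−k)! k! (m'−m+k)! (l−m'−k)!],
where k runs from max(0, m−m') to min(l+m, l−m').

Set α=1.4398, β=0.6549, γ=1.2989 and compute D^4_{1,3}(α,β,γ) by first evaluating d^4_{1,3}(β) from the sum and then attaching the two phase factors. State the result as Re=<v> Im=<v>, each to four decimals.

D^4_{1,3}(1.4398,0.6549,1.2989) = e^{-i·1·1.4398}·d^4_{1,3}(0.6549)·e^{-i·3·1.2989}. Compute d first:
With c≡cos(β/2)=0.946866 and s≡sin(β/2)=0.321630, N=[120·6·5040·1]^{1/2}=1904.940944
The bounds max(0,m−m')=2 and min(l+m,l−m')=3 give 2 terms
  k=2: (−1)^0·1904.9409/(240)·0.9469^6·0.3216^2 = +0.591714
  k=3: (−1)^1·1904.9409/(144)·0.9469^4·0.3216^4 = -0.113788
d^4_{1,3}(0.6549) = +0.591714 -0.113788 = +0.477927
Phases: e^{-i·(1)·1.4398}=+0.130622-0.991432i, e^{-i·(3)·1.2989}=-0.728198+0.685367i ⇒ D=+0.279289+0.387829i

Re=0.2793 Im=0.3878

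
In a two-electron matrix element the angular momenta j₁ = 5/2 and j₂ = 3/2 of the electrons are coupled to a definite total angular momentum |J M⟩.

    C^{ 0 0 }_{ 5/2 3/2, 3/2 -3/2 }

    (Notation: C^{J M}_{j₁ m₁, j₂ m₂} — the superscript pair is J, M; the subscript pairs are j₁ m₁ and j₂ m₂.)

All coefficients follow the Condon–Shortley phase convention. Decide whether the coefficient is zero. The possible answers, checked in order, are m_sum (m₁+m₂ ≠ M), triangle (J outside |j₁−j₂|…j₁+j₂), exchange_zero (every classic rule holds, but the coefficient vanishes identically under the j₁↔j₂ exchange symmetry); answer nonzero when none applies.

m-sum: m₁+m₂ = 3/2+(-3/2) = 0, M = 0  ✓
triangle: need |j₁−j₂| ≤ J ≤ j₁+j₂, i.e. J ∈ [1, 4]; J = 0 is outside ✗ ⇒ coefficient is 0

triangle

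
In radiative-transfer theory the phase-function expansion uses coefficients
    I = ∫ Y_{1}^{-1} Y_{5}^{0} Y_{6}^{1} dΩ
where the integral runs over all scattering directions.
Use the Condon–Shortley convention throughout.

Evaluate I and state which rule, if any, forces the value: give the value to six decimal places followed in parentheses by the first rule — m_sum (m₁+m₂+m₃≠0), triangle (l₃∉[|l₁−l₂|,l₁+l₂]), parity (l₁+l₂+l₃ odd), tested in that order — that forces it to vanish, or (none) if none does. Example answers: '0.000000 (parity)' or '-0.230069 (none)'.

-0.187239 (none)

Checks pass: Σm=0; 12 even; l₃=6∈[4,6].
(2·1+1)(2·5+1)(2·6+1) = 429
Δ: 0! 2! 10! / 13! → 1/858
sum: t=0:+1/14400 = 1/14400
3j²(1 5 6; 0 0 0) = Δ·Π!·Σ² = 6/143  (sign +1)
sum: t=0:+1/28800 = 1/28800
3j²(1 5 6; -1 0 1) = Δ·Π!·Σ² = 7/286  (sign -1)
combine: 4πI² = 429·6/143·7/286 = 63/143
take √, sign -1: I = -0.18723944
No selection rule forces the value: the integral is nonzero (none).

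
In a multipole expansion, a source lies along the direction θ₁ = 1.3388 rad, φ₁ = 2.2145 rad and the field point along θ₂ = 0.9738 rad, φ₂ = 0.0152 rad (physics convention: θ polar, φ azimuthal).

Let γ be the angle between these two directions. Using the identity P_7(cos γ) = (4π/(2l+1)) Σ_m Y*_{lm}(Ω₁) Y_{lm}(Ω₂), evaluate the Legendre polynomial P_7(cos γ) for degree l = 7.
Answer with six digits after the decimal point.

Term-by-term m-sum for l=7 (normalisation 4π/15 = 0.837758):
  term(m=-7) = -0.052057+0.016840i   from Y*(Ω₁)=-0.404693+0.084762i, Y(Ω₂)=+0.131578-0.014053i
  term(m=-6) = +0.099435+0.072413i   from Y*(Ω₁)=+0.274631+0.241176i, Y(Ω₂)=+0.335152-0.030651i
  term(m=-5) = -0.000041+0.044213i   from Y*(Ω₁)=-0.007700+0.099898i, Y(Ω₂)=+0.440001-0.033505i
  term(m=-4) = +0.060612-0.043969i   from Y*(Ω₁)=+0.295327-0.187955i, Y(Ω₂)=+0.213509-0.012997i
  term(m=-3) = +0.001939+0.000631i   from Y*(Ω₁)=-0.008529-0.003213i, Y(Ω₂)=-0.223558+0.010201i
  term(m=-2) = +0.033237+0.102422i   from Y*(Ω₁)=-0.091311-0.313537i, Y(Ω₂)=-0.329584+0.010022i
  term(m=-1) = -0.002786+0.003833i   from Y*(Ω₁)=-0.030468+0.040606i, Y(Ω₂)=+0.093329-0.001419i
  term(m=+0) = -0.108179-0.000000i   from Y*(Ω₁)=-0.317473-0.000000i, Y(Ω₂)=+0.340752+0.000000i
  term(m=+1) = -0.002786-0.003833i   from Y*(Ω₁)=+0.030468+0.040606i, Y(Ω₂)=-0.093329-0.001419i
  term(m=+2) = +0.033237-0.102422i   from Y*(Ω₁)=-0.091311+0.313537i, Y(Ω₂)=-0.329584-0.010022i
  term(m=+3) = +0.001939-0.000631i   from Y*(Ω₁)=+0.008529-0.003213i, Y(Ω₂)=+0.223558+0.010201i
  term(m=+4) = +0.060612+0.043969i   from Y*(Ω₁)=+0.295327+0.187955i, Y(Ω₂)=+0.213509+0.012997i
  term(m=+5) = -0.000041-0.044213i   from Y*(Ω₁)=+0.007700+0.099898i, Y(Ω₂)=-0.440001-0.033505i
  term(m=+6) = +0.099435-0.072413i   from Y*(Ω₁)=+0.274631-0.241176i, Y(Ω₂)=+0.335152+0.030651i
  term(m=+7) = -0.052057-0.016840i   from Y*(Ω₁)=+0.404693+0.084762i, Y(Ω₂)=-0.131578-0.014053i
Accumulated sum +0.172500+0.000000i; after 4π/(2l+1) scaling, +0.144513+0.000000i ⇒ P_7 = 0.144513

0.144513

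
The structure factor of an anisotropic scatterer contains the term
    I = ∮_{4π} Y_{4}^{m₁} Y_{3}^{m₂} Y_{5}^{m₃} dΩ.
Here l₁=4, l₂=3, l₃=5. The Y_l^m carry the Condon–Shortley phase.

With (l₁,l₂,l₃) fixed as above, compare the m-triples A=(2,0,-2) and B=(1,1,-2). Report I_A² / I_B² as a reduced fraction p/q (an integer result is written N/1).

Same 4,3,5: normalisation and zero-m 3j drop out of the ratio.
A: Δ: 2! 6! 4! / 13! → 1/180180; sum: t=0:+1/576 t=1:−1/480 t=2:+1/8640 = -1/4320; 3j²(4 3 5; 2 0 -2) = Δ·Π!·Σ² = 1/2145  (sign +1)
B: Δ: 2! 6! 4! / 13! → 1/180180; sum: t=0:+1/1728 t=1:−1/288 t=2:+1/960 = -1/540; 3j²(4 3 5; 1 1 -2) = Δ·Π!·Σ² = 128/6435  (sign +1)
I_A²/I_B² = (1/2145)/(128/6435) = 3/128

3/128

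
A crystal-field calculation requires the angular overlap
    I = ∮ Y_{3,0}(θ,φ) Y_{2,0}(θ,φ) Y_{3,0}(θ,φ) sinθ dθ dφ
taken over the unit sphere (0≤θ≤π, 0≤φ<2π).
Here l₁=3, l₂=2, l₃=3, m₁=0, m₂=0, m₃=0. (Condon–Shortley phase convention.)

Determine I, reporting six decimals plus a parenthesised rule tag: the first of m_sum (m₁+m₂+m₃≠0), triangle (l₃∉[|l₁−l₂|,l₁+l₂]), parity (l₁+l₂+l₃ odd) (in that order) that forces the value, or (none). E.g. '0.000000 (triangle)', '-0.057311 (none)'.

0.168209 (none)

m-sum 0 ✓  L=8 even ✓  1≤3≤5 ✓
Π(2lᵢ+1) = 7×5×7 = 245
triangle coeff Δ(3,2,3) = 1/3780
Σ_t [0,2]: t=0:+1/24 t=1:−1/4 t=2:+1/24 = -1/6
(3j)²=4/105 [(3 2 3; 0 0 0)], sign=+1
(m-triple is (0,0,0) — same symbol as above.)
⇒ 4πI² = 16/45
I = (+1)√(16/45/(4π)) = 0.16820883
No selection rule forces the value: the integral is nonzero (none).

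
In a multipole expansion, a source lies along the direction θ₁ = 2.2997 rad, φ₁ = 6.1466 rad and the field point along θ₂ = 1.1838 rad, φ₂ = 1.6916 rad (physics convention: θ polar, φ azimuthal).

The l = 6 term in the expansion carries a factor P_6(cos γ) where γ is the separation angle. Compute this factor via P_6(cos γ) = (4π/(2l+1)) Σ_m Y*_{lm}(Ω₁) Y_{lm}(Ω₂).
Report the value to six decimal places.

Expand P_6 via completeness: Σ_{m} conj(Y_{6,m}) at Ω₁ times Y_{6,m} at Ω₂ —
  [-6]  conj(Y_{6,-6})(Ω₁) = +0.056791-0.060804i ; Y_{6,-6}(Ω₂) = -0.228076+0.201993i ; Δ = -0.000671+0.025339i
  [-5]  conj(Y_{6,-5})(Ω₁) = -0.199641+0.162411i ; Y_{6,-5}(Ω₂) = -0.244289-0.354015i ; Δ = +0.106266+0.031001i
  [-4]  conj(Y_{6,-4})(Ω₁) = +0.366127-0.222635i ; Y_{6,-4}(Ω₂) = +0.131693-0.069100i ; Δ = +0.032832-0.054619i
  [-3]  conj(Y_{6,-3})(Ω₁) = -0.310459+0.134845i ; Y_{6,-3}(Ω₂) = -0.099199-0.261630i ; Δ = +0.066077+0.067849i
  [-2]  conj(Y_{6,-2})(Ω₁) = -0.085629+0.023991i ; Y_{6,-2}(Ω₂) = +0.242541-0.059767i ; Δ = -0.019335+0.010937i
  [-1]  conj(Y_{6,-1})(Ω₁) = +0.367871-0.050561i ; Y_{6,-1}(Ω₂) = -0.024230-0.199595i ; Δ = -0.019005-0.072200i
  [+0]  conj(Y_{6,0})(Ω₁) = -0.015544-0.000000i ; Y_{6,0}(Ω₂) = +0.269064+0.000000i ; Δ = -0.004182-0.000000i
  [+1]  conj(Y_{6,1})(Ω₁) = -0.367871-0.050561i ; Y_{6,1}(Ω₂) = +0.024230-0.199595i ; Δ = -0.019005+0.072200i
  [+2]  conj(Y_{6,2})(Ω₁) = -0.085629-0.023991i ; Y_{6,2}(Ω₂) = +0.242541+0.059767i ; Δ = -0.019335-0.010937i
  [+3]  conj(Y_{6,3})(Ω₁) = +0.310459+0.134845i ; Y_{6,3}(Ω₂) = +0.099199-0.261630i ; Δ = +0.066077-0.067849i
  [+4]  conj(Y_{6,4})(Ω₁) = +0.366127+0.222635i ; Y_{6,4}(Ω₂) = +0.131693+0.069100i ; Δ = +0.032832+0.054619i
  [+5]  conj(Y_{6,5})(Ω₁) = +0.199641+0.162411i ; Y_{6,5}(Ω₂) = +0.244289-0.354015i ; Δ = +0.106266-0.031001i
  [+6]  conj(Y_{6,6})(Ω₁) = +0.056791+0.060804i ; Y_{6,6}(Ω₂) = -0.228076-0.201993i ; Δ = -0.000671-0.025339i
Σ over m = +0.328147-0.000000i; ×(4π/13) → +0.317201-0.000000i. Real part: 0.317201

0.317201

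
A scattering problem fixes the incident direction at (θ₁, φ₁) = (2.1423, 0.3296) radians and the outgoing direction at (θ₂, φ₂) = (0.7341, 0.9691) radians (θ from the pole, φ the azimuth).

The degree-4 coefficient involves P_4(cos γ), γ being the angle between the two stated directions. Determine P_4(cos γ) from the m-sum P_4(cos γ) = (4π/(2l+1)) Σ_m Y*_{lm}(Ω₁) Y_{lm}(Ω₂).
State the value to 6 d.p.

0.365451

Term-by-term m-sum for l=4 (normalisation 4π/9 = 1.396263):
  m=-4: (0.055306, 0.214452) × (-0.066133, 0.059758) = (-0.016473, -0.010877)  (running Σ = (-0.016473, -0.010877))
  m=-3: (-0.221437, -0.336518) × (-0.271760, -0.064862) = (0.038350, 0.105815)  (running Σ = (0.021877, 0.094938))
  m=-2: (0.196047, 0.151902) × (-0.154146, -0.400504) = (0.030617, -0.101932)  (running Σ = (0.052495, -0.006995))
  m=-1: (0.193870, 0.066319) × (0.114338, -0.166520) = (0.033210, -0.024700)  (running Σ = (0.085705, -0.031695))
  m=0: (-0.294211, -0.000000) × (-0.307009, 0.000000) = (0.090325, 0.000000)  (running Σ = (0.176030, -0.031695))
  m=1: (-0.193870, 0.066319) × (-0.114338, -0.166520) = (0.033210, 0.024700)  (running Σ = (0.209240, -0.006995))
  m=2: (0.196047, -0.151902) × (-0.154146, 0.400504) = (0.030617, 0.101932)  (running Σ = (0.239857, 0.094938))
  m=3: (0.221437, -0.336518) × (0.271760, -0.064862) = (0.038350, -0.105815)  (running Σ = (0.278208, -0.010877))
  m=4: (0.055306, -0.214452) × (-0.066133, -0.059758) = (-0.016473, 0.010877)  (running Σ = (0.261735, 0.000000))
Total Σ_m = (0.261735, 0.000000). Multiply by 1.396263: (0.365451, 0.000000). P_4(cos γ) = 0.365451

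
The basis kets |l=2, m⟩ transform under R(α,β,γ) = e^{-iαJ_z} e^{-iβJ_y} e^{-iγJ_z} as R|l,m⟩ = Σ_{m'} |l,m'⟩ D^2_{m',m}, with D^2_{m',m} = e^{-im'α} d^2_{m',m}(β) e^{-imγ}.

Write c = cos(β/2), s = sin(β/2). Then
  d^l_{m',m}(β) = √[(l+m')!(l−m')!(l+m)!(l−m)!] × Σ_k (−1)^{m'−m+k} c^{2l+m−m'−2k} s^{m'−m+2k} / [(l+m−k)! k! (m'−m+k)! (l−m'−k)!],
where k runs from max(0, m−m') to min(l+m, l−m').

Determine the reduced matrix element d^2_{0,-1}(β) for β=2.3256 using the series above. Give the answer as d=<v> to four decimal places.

d^2_{0,-1}(β=2.3256) via the finite sum:
With c≡cos(β/2)=0.396771 and s≡sin(β/2)=0.917918, N=[2·2·1·6]^{1/2}=4.898979
The bounds max(0,m−m')=0 and min(l+m,l−m')=1 give 2 terms
  k=0: (−1)^1·4.8990/(2)·0.3968^3·0.9179^1 = -0.140443
  k=1: (−1)^2·4.8990/(2)·0.3968^1·0.9179^3 = +0.751669
d^2_{0,-1}(2.3256) = -0.140443 +0.751669 = +0.611226

d=0.6112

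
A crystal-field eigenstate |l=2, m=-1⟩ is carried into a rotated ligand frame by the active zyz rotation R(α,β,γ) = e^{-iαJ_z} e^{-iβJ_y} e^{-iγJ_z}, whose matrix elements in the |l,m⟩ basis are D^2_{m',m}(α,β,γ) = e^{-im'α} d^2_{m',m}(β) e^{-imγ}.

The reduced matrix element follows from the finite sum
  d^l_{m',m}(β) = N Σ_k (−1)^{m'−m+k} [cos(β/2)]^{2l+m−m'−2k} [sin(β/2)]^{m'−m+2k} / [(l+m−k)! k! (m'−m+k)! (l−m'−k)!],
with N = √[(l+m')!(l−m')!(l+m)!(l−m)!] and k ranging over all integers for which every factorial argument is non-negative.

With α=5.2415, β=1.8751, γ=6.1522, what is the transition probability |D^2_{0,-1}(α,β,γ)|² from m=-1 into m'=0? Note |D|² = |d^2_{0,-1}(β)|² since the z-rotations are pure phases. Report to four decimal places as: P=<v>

Split into d^2_{0,-1}(β=1.8751) × two z-phases.
With c≡cos(β/2)=0.591765 and s≡sin(β/2)=0.806111, N=[2·2·1·6]^{1/2}=4.898979
Admissible k: 0..1 (factorial args all ≥0)
  k=0: (−1)^1·4.8990/(2)·0.5918^3·0.8061^1 = -0.409183
  k=1: (−1)^2·4.8990/(2)·0.5918^1·0.8061^3 = +0.759292
d^2_{0,-1}(1.8751) = -0.409183 +0.759292 = +0.350109
|D^2_{0,-1}|² = |d^2_{0,-1}(β)|² = (+0.350109)² = 0.122576 (the z-rotation phases have unit modulus)

P=0.1226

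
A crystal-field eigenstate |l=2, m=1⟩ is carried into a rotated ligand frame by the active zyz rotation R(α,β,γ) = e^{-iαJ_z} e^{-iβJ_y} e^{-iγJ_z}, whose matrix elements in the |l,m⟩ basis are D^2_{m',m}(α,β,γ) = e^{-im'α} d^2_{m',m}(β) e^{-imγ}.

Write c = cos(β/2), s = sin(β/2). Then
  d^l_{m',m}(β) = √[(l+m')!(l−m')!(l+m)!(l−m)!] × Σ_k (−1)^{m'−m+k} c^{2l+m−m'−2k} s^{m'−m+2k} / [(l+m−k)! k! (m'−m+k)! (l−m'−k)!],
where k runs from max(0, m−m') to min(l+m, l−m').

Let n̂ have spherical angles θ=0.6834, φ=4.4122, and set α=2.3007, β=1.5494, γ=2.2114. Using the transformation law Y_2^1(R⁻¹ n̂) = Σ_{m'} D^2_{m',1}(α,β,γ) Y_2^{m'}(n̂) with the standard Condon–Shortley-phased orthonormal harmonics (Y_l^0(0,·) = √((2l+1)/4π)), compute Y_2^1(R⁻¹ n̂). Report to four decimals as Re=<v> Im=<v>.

Need the full column D^2_{m',1} for m'=−2..2 at α=2.3007, β=1.5494, γ=2.2114.
cos(β/2)=0.714631, sin(β/2)=0.699502
d^2_{-2,1}: single k=3 term ⇒ +0.489191;  D = -0.357404+0.334021i
d^2_{-1,1}: k∈[2..3] ⇒ +0.749657 -0.239417 = +0.510240;  D = +0.508207+0.045504i
d^2_{0,1}: k∈[1..2] ⇒ +0.625331 -0.599134 = +0.026197;  D = -0.015657-0.021003i
d^2_{1,1}: k∈[0..1] ⇒ +0.260812 -0.749657 = -0.488845;  D = +0.097257-0.479072i
d^2_{2,1}: single k=0 term ⇒ -0.510580;  D = -0.440632+0.257946i
Y_2^{m'}(θ=0.6834,φ=4.4122) and Σ D·Y over m':
  (-0.3574+0.3340i)·(-0.1271-0.0870i)  (+0.5082+0.0455i)·(-0.1119+0.3613i)  (-0.0157-0.0210i)·(+0.2535+0.0000i)  (+0.0973-0.4791i)·(+0.1119+0.3613i)  (-0.4406+0.2579i)·(-0.1271+0.0870i)
Y_2^1(R⁻¹ n̂) = +0.214765+0.072316i

Re=0.2148 Im=0.0723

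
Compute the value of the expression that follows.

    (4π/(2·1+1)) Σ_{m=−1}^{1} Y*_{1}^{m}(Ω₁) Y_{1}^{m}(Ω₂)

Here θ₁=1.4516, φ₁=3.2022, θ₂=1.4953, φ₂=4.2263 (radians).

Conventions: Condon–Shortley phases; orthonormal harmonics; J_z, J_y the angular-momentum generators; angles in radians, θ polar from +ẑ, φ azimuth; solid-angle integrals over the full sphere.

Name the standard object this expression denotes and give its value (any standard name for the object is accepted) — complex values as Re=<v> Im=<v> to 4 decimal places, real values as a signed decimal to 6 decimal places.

Legendre polynomial (addition theorem), +0.523678

This sum is the spherical-harmonic addition theorem: it equals the Legendre polynomial P_l(cos γ) of the angle γ between the two directions.
Summing Y*_{l m}(θ₁,φ₁)·Y_{l m}(θ₂,φ₂) over m ∈ [−1, 1]; prefactor 4π/(2·1+1) = 4.188790:
  m=-1: Y*=-0.34241 - 0.02078j  Y=-0.16095 + 0.30460j  product 0.06144 - 0.10096j
  m=+0: Y*=0.05810 + 0.00000j  Y=0.03685 + 0.00000j  product 0.00214 + 0.00000j
  m=+1: Y*=0.34241 - 0.02078j  Y=0.16095 + 0.30460j  product 0.06144 + 0.10096j
Σ over m = 0.12502 + 0.00000j; ×(4π/3) → 0.52368 + 0.00000j. Real part: 0.523678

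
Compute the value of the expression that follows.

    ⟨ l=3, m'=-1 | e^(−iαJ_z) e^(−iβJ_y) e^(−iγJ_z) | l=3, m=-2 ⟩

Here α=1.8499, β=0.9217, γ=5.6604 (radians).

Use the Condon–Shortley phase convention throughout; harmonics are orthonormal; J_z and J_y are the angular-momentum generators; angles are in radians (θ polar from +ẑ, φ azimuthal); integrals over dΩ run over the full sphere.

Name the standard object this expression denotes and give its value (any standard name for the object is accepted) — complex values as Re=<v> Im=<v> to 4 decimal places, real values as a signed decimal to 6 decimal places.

This is a Wigner D-matrix element — the rotation-matrix element ⟨l m'| R(α,β,γ) |l m⟩ in the angular-momentum basis.
First d^3_{-1,-2}(β=0.9217), then the phase factors e^{-i(-1)α} and e^{-i(-2)γ}:
Half-angle: c=0.895675, s=0.444710. N=√(2·24·1·120)=75.894664
The bounds max(0,m−m')=0 and min(l+m,l−m')=1 give 2 terms
  k=0: (−1)^1·75.8947/(24)·0.8957^5·0.4447^1 = -0.810641
  k=1: (−1)^2·75.8947/(12)·0.8957^3·0.4447^3 = +0.399678
d^3_{-1,-2}(0.9217) = -0.810641 +0.399678 = -0.410962
Phases: e^{-i·(-1)·1.8499}=-0.275494+0.961303i, e^{-i·(-2)·5.6604}=+0.319523-0.947579i ⇒ D=-0.338174-0.233513i

Wigner D-matrix element, Re=-0.3382 Im=-0.2335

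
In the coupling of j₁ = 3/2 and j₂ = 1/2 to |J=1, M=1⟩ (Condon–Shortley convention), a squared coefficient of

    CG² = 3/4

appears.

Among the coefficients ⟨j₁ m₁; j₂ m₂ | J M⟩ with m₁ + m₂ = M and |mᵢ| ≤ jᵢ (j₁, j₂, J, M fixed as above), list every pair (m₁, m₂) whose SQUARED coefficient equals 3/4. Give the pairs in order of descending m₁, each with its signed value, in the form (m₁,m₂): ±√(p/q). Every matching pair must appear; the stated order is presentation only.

Admissible pairs with m₁+m₂ = M = 1: (1/2,1/2), (3/2,-1/2)
  (m₁,m₂)=(3/2,-1/2): CG² = 3/4, CG = +√(3/4)   ← matches the target
  (m₁,m₂)=(1/2,1/2): CG² = 1/4, CG = −√(1/4)
Pairs with CG² = 3/4: (3/2,-1/2): +√(3/4)

(3/2,-1/2): +√(3/4)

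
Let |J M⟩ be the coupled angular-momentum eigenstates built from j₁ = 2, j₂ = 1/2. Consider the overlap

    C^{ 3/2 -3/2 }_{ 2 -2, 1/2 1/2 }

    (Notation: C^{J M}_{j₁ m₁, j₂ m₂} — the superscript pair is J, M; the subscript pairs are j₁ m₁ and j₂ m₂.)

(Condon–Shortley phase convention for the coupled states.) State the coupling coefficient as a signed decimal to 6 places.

-0.894427

√[4·1!3!0!/5! · 0!4!1!0!0!3!] = √(144/5)
  +(−1)^1/∏(1,0,3,0,0,0)! = -1/6  (running -1/6)
⟨..|..⟩ = √(144/5)·(-1/6) = -0.894427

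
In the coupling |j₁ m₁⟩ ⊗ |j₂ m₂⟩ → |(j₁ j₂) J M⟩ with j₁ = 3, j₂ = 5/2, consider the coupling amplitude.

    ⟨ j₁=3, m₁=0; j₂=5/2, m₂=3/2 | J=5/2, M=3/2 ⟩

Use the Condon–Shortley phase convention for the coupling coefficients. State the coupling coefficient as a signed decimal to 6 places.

+√(7/30) = +0.483046

j₁+j₂−J=3  J+j₁−j₂=3  J−j₁+j₂=2  j₁+j₂+J+1=9
(j₁±m₁, j₂±m₂, J±M) = (3,3,4,1,4,1)
P² = 864/35
sum k=2..3:
  [2] +1/8 = 1/8
  [3] −1/36 = -1/36
S = 7/72
C² = P²·S² = 7/30 ; C = +0.483046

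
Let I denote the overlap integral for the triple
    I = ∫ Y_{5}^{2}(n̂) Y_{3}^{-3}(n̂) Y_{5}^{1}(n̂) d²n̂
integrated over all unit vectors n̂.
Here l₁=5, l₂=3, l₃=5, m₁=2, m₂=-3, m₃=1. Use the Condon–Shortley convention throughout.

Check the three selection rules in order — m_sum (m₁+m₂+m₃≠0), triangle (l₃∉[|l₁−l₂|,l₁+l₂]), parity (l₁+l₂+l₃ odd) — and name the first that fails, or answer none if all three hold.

parity

m₁+m₂+m₃ = 2 − 3 + 1 = 0  ✓
triangle: |5−3|=2 ≤ l₃=5 ≤ 5+3=8  ✓
parity: l₁+l₂+l₃ = 13 is odd  ✗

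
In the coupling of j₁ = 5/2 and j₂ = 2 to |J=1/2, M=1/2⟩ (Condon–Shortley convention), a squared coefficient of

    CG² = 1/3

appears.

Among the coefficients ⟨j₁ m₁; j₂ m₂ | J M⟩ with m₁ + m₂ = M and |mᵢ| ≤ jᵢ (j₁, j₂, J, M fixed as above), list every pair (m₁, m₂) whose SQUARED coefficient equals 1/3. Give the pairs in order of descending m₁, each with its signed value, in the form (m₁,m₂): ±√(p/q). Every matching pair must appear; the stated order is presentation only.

(5/2,-2): +√(1/3)

Admissible pairs with m₁+m₂ = M = 1/2: (-3/2,2), (-1/2,1), (1/2,0), (3/2,-1), (5/2,-2)
  (m₁,m₂)=(5/2,-2): CG² = 1/3, CG = +√(1/3)   ← matches the target
  (m₁,m₂)=(3/2,-1): CG² = 4/15, CG = −√(4/15)
  (m₁,m₂)=(1/2,0): CG² = 1/5, CG = +√(1/5)
  (m₁,m₂)=(-1/2,1): CG² = 2/15, CG = −√(2/15)
  (m₁,m₂)=(-3/2,2): CG² = 1/15, CG = +√(1/15)
Pairs with CG² = 1/3: (5/2,-2): +√(1/3)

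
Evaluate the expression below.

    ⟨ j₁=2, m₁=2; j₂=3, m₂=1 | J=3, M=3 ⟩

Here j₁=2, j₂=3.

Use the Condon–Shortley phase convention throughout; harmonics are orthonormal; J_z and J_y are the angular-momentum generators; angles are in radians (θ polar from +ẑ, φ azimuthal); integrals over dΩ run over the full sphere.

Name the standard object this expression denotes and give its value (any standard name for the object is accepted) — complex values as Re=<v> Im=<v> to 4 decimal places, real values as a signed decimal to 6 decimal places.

Clebsch–Gordan coefficient, +√(1/6) ≈ +0.408248

This is a Clebsch–Gordan (vector-coupling) coefficient.
j₁+j₂−J=2  J+j₁−j₂=2  J−j₁+j₂=4  j₁+j₂+J+1=9
(j₁±m₁, j₂±m₂, J±M) = (4,0,4,2,6,0)
P² = 1536
sum k=0..0:
  [0] +1/96 = 1/96
S = 1/96
C² = P²·S² = 1/6 ; C = +0.408248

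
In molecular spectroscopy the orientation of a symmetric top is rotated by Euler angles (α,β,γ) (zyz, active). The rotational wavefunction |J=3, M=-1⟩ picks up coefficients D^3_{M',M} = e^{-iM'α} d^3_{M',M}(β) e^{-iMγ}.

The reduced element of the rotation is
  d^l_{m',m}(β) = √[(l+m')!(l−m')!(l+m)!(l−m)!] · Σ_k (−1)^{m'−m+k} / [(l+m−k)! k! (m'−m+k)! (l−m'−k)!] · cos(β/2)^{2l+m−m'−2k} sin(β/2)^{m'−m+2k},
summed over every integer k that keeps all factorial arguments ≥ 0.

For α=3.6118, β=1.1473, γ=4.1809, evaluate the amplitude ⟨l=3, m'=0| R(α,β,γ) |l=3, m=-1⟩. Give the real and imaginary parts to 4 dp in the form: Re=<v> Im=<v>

Re=-0.0311 Im=-0.0530

Split into d^3_{0,-1}(β=1.1473) × two z-phases.
Half-angle: c=0.839926, s=0.542701. N=√(6·6·2·24)=41.569219
The bounds max(0,m−m')=0 and min(l+m,l−m')=2 give 3 terms
  k=0: (−1)^1·41.5692/(12)·0.8399^5·0.5427^1 = -0.785879
  k=1: (−1)^2·41.5692/(4)·0.8399^3·0.5427^3 = +0.984277
  k=2: (−1)^3·41.5692/(12)·0.8399^1·0.5427^5 = -0.136973
d^3_{0,-1}(1.1473) = -0.785879 +0.984277 -0.136973 = +0.061424
Phases: e^{-i·(0)·3.6118}=+1.000000+0.000000i, e^{-i·(-1)·4.1809}=-0.506817-0.862053i ⇒ D=-0.031131-0.052951i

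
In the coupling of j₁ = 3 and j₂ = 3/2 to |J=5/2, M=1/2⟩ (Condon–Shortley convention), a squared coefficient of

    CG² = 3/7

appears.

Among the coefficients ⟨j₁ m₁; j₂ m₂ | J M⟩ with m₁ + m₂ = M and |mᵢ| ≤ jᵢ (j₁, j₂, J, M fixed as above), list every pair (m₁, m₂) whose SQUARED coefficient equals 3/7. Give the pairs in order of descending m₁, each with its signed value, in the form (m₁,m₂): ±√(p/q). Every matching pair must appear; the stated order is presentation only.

Admissible pairs with m₁+m₂ = M = 1/2: (-1,3/2), (0,1/2), (1,-1/2), (2,-3/2)
  (m₁,m₂)=(2,-3/2): CG² = 3/7, CG = +√(3/7)   ← matches the target
  (m₁,m₂)=(1,-1/2): CG² = 1/70, CG = −√(1/70)
  (m₁,m₂)=(0,1/2): CG² = 6/35, CG = −√(6/35)
  (m₁,m₂)=(-1,3/2): CG² = 27/70, CG = +√(27/70)
Pairs with CG² = 3/7: (2,-3/2): +√(3/7)

(2,-3/2): +√(3/7)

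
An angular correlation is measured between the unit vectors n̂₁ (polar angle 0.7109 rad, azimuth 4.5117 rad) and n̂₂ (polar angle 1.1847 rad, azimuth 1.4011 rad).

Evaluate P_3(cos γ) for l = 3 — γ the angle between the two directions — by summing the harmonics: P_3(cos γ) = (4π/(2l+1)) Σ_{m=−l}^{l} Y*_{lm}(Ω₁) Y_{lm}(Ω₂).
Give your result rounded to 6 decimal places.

Term-by-term m-sum for l=3 (normalisation 4π/7 = 1.795196):
  m=-3: (0.065649, 0.095534) × (-0.161665, 0.289637) = (-0.038283, 0.003570)  (running Σ = (-0.038283, 0.003570))
  m=-2: (-0.303530, 0.128824) × (-0.311438, -0.109954) = (0.108696, -0.006746)  (running Σ = (0.070413, -0.003176))
  m=-1: (-0.078658, -0.386662) × (-0.014711, 0.085858) = (0.034355, -0.001065)  (running Σ = (0.104768, -0.004241))
  m=0: (-0.036447, -0.000000) × (-0.321946, 0.000000) = (0.011734, 0.000000)  (running Σ = (0.116502, -0.004241))
  m=1: (0.078658, -0.386662) × (0.014711, 0.085858) = (0.034355, 0.001065)  (running Σ = (0.150857, -0.003176))
  m=2: (-0.303530, -0.128824) × (-0.311438, 0.109954) = (0.108696, 0.006746)  (running Σ = (0.259553, 0.003570))
  m=3: (-0.065649, 0.095534) × (0.161665, 0.289637) = (-0.038283, -0.003570)  (running Σ = (0.221269, 0.000000))
Total Σ_m = (0.221269, 0.000000). Multiply by 1.795196: (0.397222, 0.000000). P_3(cos γ) = 0.397222

0.397222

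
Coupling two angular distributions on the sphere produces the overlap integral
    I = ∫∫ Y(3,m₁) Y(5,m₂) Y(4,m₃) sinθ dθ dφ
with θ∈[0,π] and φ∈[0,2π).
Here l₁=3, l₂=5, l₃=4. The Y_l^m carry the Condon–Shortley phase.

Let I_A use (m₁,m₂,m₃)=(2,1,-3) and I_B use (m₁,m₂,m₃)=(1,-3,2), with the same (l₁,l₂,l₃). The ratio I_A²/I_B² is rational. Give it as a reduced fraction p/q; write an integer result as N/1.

605/486

Same 3,5,4: normalisation and zero-m 3j drop out of the ratio.
A: Δ: 4! 2! 6! / 13! → 1/180180; sum: t=0:+1/17280 t=1:−1/1440 = -11/17280; 3j²(3 5 4; 2 1 -3) = Δ·Π!·Σ² = 11/468  (sign +1)
B: Δ: 4! 2! 6! / 13! → 1/180180; sum: t=0:+1/2304 t=1:−1/720 t=2:+1/5760 = -1/1280; 3j²(3 5 4; 1 -3 2) = Δ·Π!·Σ² = 27/1430  (sign -1)
I_A²/I_B² = (11/468)/(27/1430) = 605/486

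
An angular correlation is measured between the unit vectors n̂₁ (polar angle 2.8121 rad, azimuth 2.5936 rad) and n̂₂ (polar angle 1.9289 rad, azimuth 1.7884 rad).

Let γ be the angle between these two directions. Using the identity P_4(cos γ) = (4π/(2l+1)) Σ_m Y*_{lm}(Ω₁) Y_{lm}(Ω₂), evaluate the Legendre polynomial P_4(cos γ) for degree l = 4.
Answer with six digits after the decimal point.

Addition theorem: P_4(cos γ) = (4π/9) Σ_m Y*_{lm}(Ω₁) Y_{lm}(Ω₂), m = −4…4:
  m=-4: Y*=(-0.002823, -0.003944)  Y=(0.219444, -0.260331)  product (-0.001646, -0.000131)
  m=-3: Y*=(-0.002933, -0.040012)  Y=(-0.218917, -0.286297)  product (-0.010813, 0.009599)
  m=-2: Y*=(0.084333, -0.164061)  Y=(0.037265, -0.017326)  product (0.000300, -0.007575)
  m=-1: Y*=(0.403920, -0.246531)  Y=(-0.071750, -0.324508)  product (-0.108983, -0.113387)
  m=+0: Y*=(0.443866, -0.000000)  Y=(-0.016636, 0.000000)  product (-0.007384, 0.000000)
  m=+1: Y*=(-0.403920, -0.246531)  Y=(0.071750, -0.324508)  product (-0.108983, 0.113387)
  m=+2: Y*=(0.084333, 0.164061)  Y=(0.037265, 0.017326)  product (0.000300, 0.007575)
  m=+3: Y*=(0.002933, -0.040012)  Y=(0.218917, -0.286297)  product (-0.010813, -0.009599)
  m=+4: Y*=(-0.002823, 0.003944)  Y=(0.219444, 0.260331)  product (-0.001646, 0.000131)
Σ over m = (-0.249668, -0.000000); ×(4π/9) → (-0.348602, -0.000000). Real part: -0.348602

-0.348602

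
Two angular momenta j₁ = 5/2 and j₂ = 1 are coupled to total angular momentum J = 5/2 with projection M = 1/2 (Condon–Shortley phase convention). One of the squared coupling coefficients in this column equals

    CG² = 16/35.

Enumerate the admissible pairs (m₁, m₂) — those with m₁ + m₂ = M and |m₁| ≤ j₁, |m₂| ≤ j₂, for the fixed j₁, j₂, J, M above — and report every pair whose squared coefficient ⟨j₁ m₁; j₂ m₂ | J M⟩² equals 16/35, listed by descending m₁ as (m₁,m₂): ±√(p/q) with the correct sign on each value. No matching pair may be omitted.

Admissible pairs with m₁+m₂ = M = 1/2: (-1/2,1), (1/2,0), (3/2,-1)
  (m₁,m₂)=(3/2,-1): CG² = 16/35, CG = +√(16/35)   ← matches the target
  (m₁,m₂)=(1/2,0): CG² = 1/35, CG = +√(1/35)
  (m₁,m₂)=(-1/2,1): CG² = 18/35, CG = −√(18/35)
Pairs with CG² = 16/35: (3/2,-1): +√(16/35)

(3/2,-1): +√(16/35)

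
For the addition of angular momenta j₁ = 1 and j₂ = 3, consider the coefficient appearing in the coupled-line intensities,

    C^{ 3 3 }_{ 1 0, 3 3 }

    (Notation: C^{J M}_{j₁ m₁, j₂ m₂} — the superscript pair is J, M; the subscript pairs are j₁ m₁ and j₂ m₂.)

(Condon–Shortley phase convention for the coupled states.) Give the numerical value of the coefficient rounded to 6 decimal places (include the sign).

−√(3/4) = -0.866025

j₁+j₂−J=1  J+j₁−j₂=1  J−j₁+j₂=5  j₁+j₂+J+1=8
(j₁±m₁, j₂±m₂, J±M) = (1,1,6,0,6,0)
P² = 10800
sum k=1..1:
  [1] −1/120 = -1/120
S = -1/120
C² = P²·S² = 3/4 ; C = -0.866025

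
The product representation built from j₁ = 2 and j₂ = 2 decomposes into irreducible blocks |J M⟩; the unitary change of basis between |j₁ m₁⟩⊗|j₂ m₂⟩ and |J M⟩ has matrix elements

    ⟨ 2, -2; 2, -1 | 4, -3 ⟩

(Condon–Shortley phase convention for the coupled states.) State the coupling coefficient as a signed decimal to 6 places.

+√(1/2) = +0.707107

triangle: 0!·4!·4!/9! = 576/362880
(j±m)!: 0!·4!·1!·3!·1!·7! = 725760
prefactor² = (2J+1)·Δ·N² = 10368
  k=0: +1/(0!·0!·4!·1!·0!·3!) = 1/144
Σ = 1/144  ⇒  CG² = 10368·(1/144)² = 1/2
CG = +√(1/2) = +0.707107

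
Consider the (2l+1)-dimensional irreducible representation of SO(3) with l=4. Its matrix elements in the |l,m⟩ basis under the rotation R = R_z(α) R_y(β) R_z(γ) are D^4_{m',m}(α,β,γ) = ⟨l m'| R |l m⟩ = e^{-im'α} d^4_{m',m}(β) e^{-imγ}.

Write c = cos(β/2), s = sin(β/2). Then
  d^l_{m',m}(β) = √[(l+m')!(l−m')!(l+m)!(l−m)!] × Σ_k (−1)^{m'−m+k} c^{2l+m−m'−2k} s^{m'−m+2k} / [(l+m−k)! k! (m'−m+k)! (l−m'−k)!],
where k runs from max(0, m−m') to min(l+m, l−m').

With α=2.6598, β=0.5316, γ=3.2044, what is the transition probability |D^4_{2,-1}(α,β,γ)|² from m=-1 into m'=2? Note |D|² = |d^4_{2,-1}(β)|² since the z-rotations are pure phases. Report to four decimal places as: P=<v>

P=0.0364

D^4_{2,-1}(2.6598,0.5316,3.2044) = e^{-i·2·2.6598}·d^4_{2,-1}(0.5316)·e^{-i·-1·3.2044}. Compute d first:
With c≡cos(β/2)=0.964883 and s≡sin(β/2)=0.262681, N=[720·2·6·120]^{1/2}=1018.233765
k: max(0,(-1)−(2))=0 … min(4+(-1),4−(2))=2
  k=0: (−1)^3·1018.2338/(72)·0.9649^5·0.2627^3 = -0.214375
  k=1: (−1)^4·1018.2338/(48)·0.9649^3·0.2627^5 = +0.023833
  k=2: (−1)^5·1018.2338/(240)·0.9649^1·0.2627^7 = -0.000353
d^4_{2,-1}(0.5316) = -0.214375 +0.023833 -0.000353 = -0.190896
|D^4_{2,-1}|² = |d^4_{2,-1}(β)|² = (-0.190896)² = 0.036441 (the z-rotation phases have unit modulus)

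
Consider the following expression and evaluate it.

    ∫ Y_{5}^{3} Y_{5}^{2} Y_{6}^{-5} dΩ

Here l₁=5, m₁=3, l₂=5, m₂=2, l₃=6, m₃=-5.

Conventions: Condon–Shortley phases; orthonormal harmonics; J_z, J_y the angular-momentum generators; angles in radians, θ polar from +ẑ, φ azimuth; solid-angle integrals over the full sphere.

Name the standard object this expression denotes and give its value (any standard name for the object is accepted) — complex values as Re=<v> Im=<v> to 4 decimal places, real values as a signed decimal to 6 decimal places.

This is a Gaunt coefficient — the integral of a triple product of spherical harmonics over the sphere.
Rules hold: Σm=0, L=16 even, 0≤6≤10.
N = 11·11·13 = 1573
Δ = 4!·6!·6!/17! = 1/28588560
Racah Σ t=0..4: t=0:+1/345600 t=1:−1/13824 t=2:+1/5184 t=3:−1/13824 t=4:+1/345600 = 7/129600
⇒ 3j(5 5 6; 0 0 0)² = 80/7293, sgn +1
Racah Σ t=1..2: t=1:−1/518400 t=2:+1/345600 = 1/1036800
⇒ 3j(5 5 6; 3 2 -5)² = 7/2210, sgn -1
4πI² = N·(3j₀)²·(3jₘ)² = 616/11271
I = -1·√(0.0546535/4π) = -0.06594839

Gaunt coefficient, -0.065948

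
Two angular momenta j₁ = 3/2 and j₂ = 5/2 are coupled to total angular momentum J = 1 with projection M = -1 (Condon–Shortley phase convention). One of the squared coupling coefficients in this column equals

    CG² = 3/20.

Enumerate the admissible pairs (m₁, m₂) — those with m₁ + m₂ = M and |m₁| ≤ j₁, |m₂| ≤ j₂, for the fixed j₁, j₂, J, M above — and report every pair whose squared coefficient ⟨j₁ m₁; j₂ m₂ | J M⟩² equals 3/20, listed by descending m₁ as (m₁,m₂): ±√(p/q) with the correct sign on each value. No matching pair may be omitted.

(-1/2,-1/2): +√(3/20)

Admissible pairs with m₁+m₂ = M = -1: (-3/2,1/2), (-1/2,-1/2), (1/2,-3/2), (3/2,-5/2)
  (m₁,m₂)=(3/2,-5/2): CG² = 1/2, CG = +√(1/2)
  (m₁,m₂)=(1/2,-3/2): CG² = 3/10, CG = −√(3/10)
  (m₁,m₂)=(-1/2,-1/2): CG² = 3/20, CG = +√(3/20)   ← matches the target
  (m₁,m₂)=(-3/2,1/2): CG² = 1/20, CG = −√(1/20)
Pairs with CG² = 3/20: (-1/2,-1/2): +√(3/20)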